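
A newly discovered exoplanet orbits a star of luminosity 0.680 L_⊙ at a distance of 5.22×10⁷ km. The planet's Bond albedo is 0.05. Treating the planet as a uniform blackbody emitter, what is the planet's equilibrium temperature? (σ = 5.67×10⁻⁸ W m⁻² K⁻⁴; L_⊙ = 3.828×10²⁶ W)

d = 5.22×10⁷ km = 5.22×10¹⁰ m.
L = 0.680 × 3.828×10²⁶ = 2.60×10²⁶ W.
Flux: S = L/(4πd²) = 2.60×10²⁶/(4π×(5.22×10¹⁰)²) = 7600 W m⁻².
Energy balance: absorbed = emitted ⇒ πR²·S(1−A) = 4πR²·σT_eq⁴, so T_eq⁴ = S(1−A)/(4σ).
T_eq = [7600 × 0.95 / (4 × 5.67×10⁻⁸)]^(1/4) = (3.18×10¹⁰)^(1/4) = 422 K.

T_eq ≈ 422 K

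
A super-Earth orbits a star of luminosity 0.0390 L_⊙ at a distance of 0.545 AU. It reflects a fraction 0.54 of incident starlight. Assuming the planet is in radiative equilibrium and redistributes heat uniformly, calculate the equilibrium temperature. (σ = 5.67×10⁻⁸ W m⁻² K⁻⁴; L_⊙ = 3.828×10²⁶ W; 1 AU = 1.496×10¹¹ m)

d = 0.545 AU = 8.15×10¹⁰ m.
L = 0.0390 × 3.828×10²⁶ = 1.49×10²⁵ W.
Flux: S = L/(4πd²) = 1.49×10²⁵/(4π×(8.15×10¹⁰)²) = 179 W m⁻².
Energy balance: absorbed = emitted ⇒ πR²·S(1−A) = 4πR²·σT_eq⁴, so T_eq⁴ = S(1−A)/(4σ).
T_eq = [179 × 0.46 / (4 × 5.67×10⁻⁸)]^(1/4) = (3.62×10⁸)^(1/4) = 138 K.

T_eq ≈ 138 K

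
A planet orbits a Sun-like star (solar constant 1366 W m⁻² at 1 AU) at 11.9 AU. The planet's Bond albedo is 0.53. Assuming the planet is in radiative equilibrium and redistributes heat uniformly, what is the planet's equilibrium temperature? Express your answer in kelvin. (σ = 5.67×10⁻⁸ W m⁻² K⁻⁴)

T_eq ≈ 66.9 K

Flux at 11.9 AU: S = 1366/11.9² = 9.65 W m⁻².
Energy balance: absorbed = emitted ⇒ πR²·S(1−A) = 4πR²·σT_eq⁴, so T_eq⁴ = S(1−A)/(4σ).
T_eq = [9.65 × 0.47 / (4 × 5.67×10⁻⁸)]^(1/4) = (2.00×10⁷)^(1/4) = 66.9 K.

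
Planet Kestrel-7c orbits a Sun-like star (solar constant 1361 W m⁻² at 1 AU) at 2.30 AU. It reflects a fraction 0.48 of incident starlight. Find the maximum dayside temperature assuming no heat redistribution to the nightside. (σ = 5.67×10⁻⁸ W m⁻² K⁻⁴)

T_ss ≈ 220 K

Flux at 2.30 AU: S = 1361/2.30² = 257 W m⁻².
With no redistribution each surface element balances locally: S(1−A) = σT⁴.
T = [257 × 0.52 / 5.67×10⁻⁸]^(1/4) = (2.36×10⁹)^(1/4) = 220 K.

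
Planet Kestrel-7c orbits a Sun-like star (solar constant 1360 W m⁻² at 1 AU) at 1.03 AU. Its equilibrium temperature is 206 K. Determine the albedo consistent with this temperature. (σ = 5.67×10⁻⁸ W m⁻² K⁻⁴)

Flux at 1.03 AU: S = 1360/1.03² = 1280 W m⁻².
From T_eq⁴ = S(1−A)/(4σ): 1−A = 4σT_eq⁴/S.
1−A = 4 × 5.67×10⁻⁸ × (206)⁴ / 1280 = 0.319.

A ≈ 0.68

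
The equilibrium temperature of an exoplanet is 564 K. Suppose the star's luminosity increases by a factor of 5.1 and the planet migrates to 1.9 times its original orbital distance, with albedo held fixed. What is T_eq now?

T_eq ∝ L^(1/4) · d^(−1/2).
T′ = 564 × 5.1^(1/4) / 1.9^(1/2) = 615 K.

T_eq ≈ 615 K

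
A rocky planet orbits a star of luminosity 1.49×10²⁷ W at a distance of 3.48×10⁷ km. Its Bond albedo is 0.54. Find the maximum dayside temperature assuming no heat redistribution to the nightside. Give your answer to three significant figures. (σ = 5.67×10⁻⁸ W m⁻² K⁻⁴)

d = 3.48×10⁷ km = 3.48×10¹⁰ m.
Flux: S = L/(4πd²) = 1.49×10²⁷/(4π×(3.48×10¹⁰)²) = 9.79×10⁴ W m⁻².
With no redistribution each surface element balances locally: S(1−A) = σT⁴.
T = [9.79×10⁴ × 0.46 / 5.67×10⁻⁸]^(1/4) = (7.94×10¹¹)^(1/4) = 944 K.

T_ss ≈ 944 K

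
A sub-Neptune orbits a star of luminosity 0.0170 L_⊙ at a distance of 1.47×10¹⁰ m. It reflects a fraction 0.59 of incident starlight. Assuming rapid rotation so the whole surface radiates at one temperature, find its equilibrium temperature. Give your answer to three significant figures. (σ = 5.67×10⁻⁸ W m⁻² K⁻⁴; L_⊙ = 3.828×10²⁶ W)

T_eq ≈ 257 K

L = 0.0170 × 3.828×10²⁶ = 6.51×10²⁴ W.
Flux: S = L/(4πd²) = 6.51×10²⁴/(4π×(1.47×10¹⁰)²) = 2400 W m⁻².
Energy balance: absorbed = emitted ⇒ πR²·S(1−A) = 4πR²·σT_eq⁴, so T_eq⁴ = S(1−A)/(4σ).
T_eq = [2400 × 0.41 / (4 × 5.67×10⁻⁸)]^(1/4) = (4.33×10⁹)^(1/4) = 257 K.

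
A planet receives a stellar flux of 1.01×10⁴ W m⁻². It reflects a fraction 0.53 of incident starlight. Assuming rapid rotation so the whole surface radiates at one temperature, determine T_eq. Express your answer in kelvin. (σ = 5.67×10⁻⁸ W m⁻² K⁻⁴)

T_eq ≈ 380 K

Energy balance: absorbed = emitted ⇒ πR²·S(1−A) = 4πR²·σT_eq⁴, so T_eq⁴ = S(1−A)/(4σ).
T_eq = [1.01×10⁴ × 0.47 / (4 × 5.67×10⁻⁸)]^(1/4) = (2.09×10¹⁰)^(1/4) = 380 K.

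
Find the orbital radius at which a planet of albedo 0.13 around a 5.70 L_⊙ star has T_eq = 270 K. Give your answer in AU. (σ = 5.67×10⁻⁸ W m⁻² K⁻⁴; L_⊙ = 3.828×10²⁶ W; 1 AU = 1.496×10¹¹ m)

L = 5.70 × 3.828×10²⁶ = 2.18×10²⁷ W.
From T_eq⁴ = L(1−A)/(16πσd²): d = √[L(1−A)/(16πσT_eq⁴)].
d = √[2.18×10²⁷ × 0.87 / (16π × 5.67×10⁻⁸ × (270)⁴)] = 3.54×10¹¹ m = 2.37 AU.

d ≈ 2.37 AU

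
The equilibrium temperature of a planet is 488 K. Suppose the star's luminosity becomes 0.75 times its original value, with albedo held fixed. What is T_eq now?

T_eq ≈ 454 K

T_eq ∝ L^(1/4) · d^(−1/2).
T′ = 488 × 0.75^(1/4) = 454 K.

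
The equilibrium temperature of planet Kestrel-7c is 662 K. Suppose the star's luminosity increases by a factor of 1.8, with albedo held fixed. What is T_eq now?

T_eq ≈ 767 K

T_eq ∝ L^(1/4) · d^(−1/2).
T′ = 662 × 1.8^(1/4) = 767 K.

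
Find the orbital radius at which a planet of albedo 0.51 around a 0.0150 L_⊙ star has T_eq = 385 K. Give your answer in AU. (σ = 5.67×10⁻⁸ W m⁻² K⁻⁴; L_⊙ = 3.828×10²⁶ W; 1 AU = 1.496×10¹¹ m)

d ≈ 0.0448 AU

L = 0.0150 × 3.828×10²⁶ = 5.74×10²⁴ W.
From T_eq⁴ = L(1−A)/(16πσd²): d = √[L(1−A)/(16πσT_eq⁴)].
d = √[5.74×10²⁴ × 0.49 / (16π × 5.67×10⁻⁸ × (385)⁴)] = 6.70×10⁹ m = 0.0448 AU.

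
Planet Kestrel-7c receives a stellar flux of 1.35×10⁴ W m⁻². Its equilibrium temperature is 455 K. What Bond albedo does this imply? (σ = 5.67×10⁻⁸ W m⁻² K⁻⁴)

From T_eq⁴ = S(1−A)/(4σ): 1−A = 4σT_eq⁴/S.
1−A = 4 × 5.67×10⁻⁸ × (455)⁴ / 1.35×10⁴ = 0.720.

A ≈ 0.28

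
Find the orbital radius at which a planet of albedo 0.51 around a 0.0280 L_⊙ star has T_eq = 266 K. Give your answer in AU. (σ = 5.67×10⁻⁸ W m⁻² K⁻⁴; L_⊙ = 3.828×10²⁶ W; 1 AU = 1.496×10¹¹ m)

L = 0.0280 × 3.828×10²⁶ = 1.07×10²⁵ W.
From T_eq⁴ = L(1−A)/(16πσd²): d = √[L(1−A)/(16πσT_eq⁴)].
d = √[1.07×10²⁵ × 0.49 / (16π × 5.67×10⁻⁸ × (266)⁴)] = 1.92×10¹⁰ m = 0.128 AU.

d ≈ 0.128 AU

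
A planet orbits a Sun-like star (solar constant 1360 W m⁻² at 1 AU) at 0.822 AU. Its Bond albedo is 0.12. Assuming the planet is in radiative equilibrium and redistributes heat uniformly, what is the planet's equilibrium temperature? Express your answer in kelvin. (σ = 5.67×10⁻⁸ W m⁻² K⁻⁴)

Flux at 0.822 AU: S = 1360/0.822² = 2010 W m⁻².
Energy balance: absorbed = emitted ⇒ πR²·S(1−A) = 4πR²·σT_eq⁴, so T_eq⁴ = S(1−A)/(4σ).
T_eq = [2010 × 0.88 / (4 × 5.67×10⁻⁸)]^(1/4) = (7.81×10⁹)^(1/4) = 297 K.

T_eq ≈ 297 K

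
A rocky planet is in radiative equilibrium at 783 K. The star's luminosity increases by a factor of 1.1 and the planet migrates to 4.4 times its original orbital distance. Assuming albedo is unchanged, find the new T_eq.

T_eq ∝ L^(1/4) · d^(−1/2).
T′ = 783 × 1.1^(1/4) / 4.4^(1/2) = 382 K.

T_eq ≈ 382 K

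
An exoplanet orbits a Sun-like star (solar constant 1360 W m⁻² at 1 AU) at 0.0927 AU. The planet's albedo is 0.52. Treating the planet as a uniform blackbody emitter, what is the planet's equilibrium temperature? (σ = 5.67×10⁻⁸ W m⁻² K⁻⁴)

Flux at 0.0927 AU: S = 1360/0.0927² = 1.58×10⁵ W m⁻².
Energy balance: absorbed = emitted ⇒ πR²·S(1−A) = 4πR²·σT_eq⁴, so T_eq⁴ = S(1−A)/(4σ).
T_eq = [1.58×10⁵ × 0.48 / (4 × 5.67×10⁻⁸)]^(1/4) = (3.35×10¹¹)^(1/4) = 761 K.

T_eq ≈ 761 K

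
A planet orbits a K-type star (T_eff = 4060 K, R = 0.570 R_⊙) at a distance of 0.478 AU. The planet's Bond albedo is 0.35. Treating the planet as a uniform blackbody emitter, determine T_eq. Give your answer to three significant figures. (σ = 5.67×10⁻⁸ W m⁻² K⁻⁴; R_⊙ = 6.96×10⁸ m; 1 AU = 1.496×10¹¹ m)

R_⋆ = 0.570 × 6.96×10⁸ = 3.97×10⁸ m.
d = 0.478 AU = 7.15×10¹⁰ m.
L = 4πR_⋆²σT_⋆⁴ = 4π(3.97×10⁸)² × 5.67×10⁻⁸ × (4060)⁴ = 3.05×10²⁵ W.
S = L/(4πd²) = 474 W m⁻².
Energy balance: absorbed = emitted ⇒ πR²·S(1−A) = 4πR²·σT_eq⁴, so T_eq⁴ = S(1−A)/(4σ).
T_eq = [474 × 0.65 / (4 × 5.67×10⁻⁸)]^(1/4) = (1.36×10⁹)^(1/4) = 192 K.

T_eq ≈ 192 K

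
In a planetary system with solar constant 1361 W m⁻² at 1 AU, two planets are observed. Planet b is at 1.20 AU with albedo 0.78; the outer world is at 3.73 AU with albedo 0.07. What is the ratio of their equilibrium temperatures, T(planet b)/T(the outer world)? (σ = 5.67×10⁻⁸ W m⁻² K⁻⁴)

T_eq = [S₀(1−A)/(4σd²)]^(1/4), so T ∝ (1−A)^(1/4) / √d.
T₁ = [1361×0.22/(4×5.67×10⁻⁸×1.20²)]^(1/4) = 174.01 K.
T₂ = [1361×0.93/(4×5.67×10⁻⁸×3.73²)]^(1/4) = 141.52 K.

T₁/T₂ ≈ 1.230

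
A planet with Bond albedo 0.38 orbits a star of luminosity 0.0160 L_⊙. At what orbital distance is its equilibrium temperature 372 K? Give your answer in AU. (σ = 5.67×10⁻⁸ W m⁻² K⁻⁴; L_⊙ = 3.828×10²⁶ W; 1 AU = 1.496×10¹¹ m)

d ≈ 0.0558 AU

L = 0.0160 × 3.828×10²⁶ = 6.12×10²⁴ W.
From T_eq⁴ = L(1−A)/(16πσd²): d = √[L(1−A)/(16πσT_eq⁴)].
d = √[6.12×10²⁴ × 0.62 / (16π × 5.67×10⁻⁸ × (372)⁴)] = 8.34×10⁹ m = 0.0558 AU.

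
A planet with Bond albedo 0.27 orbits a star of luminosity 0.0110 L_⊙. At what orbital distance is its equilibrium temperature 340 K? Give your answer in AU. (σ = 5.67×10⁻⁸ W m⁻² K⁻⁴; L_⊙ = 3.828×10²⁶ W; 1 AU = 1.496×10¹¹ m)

L = 0.0110 × 3.828×10²⁶ = 4.21×10²⁴ W.
From T_eq⁴ = L(1−A)/(16πσd²): d = √[L(1−A)/(16πσT_eq⁴)].
d = √[4.21×10²⁴ × 0.73 / (16π × 5.67×10⁻⁸ × (340)⁴)] = 8.98×10⁹ m = 0.0601 AU.

d ≈ 0.0601 AU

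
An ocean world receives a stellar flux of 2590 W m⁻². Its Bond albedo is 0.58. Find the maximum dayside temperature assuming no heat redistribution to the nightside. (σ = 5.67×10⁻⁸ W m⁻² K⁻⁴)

With no redistribution each surface element balances locally: S(1−A) = σT⁴.
T = [2590 × 0.42 / 5.67×10⁻⁸]^(1/4) = (1.92×10¹⁰)^(1/4) = 372 K.

T_ss ≈ 372 K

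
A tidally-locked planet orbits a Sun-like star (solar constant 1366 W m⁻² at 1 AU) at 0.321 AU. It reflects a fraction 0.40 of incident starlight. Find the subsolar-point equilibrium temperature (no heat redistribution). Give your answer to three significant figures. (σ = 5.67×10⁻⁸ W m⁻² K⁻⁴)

Flux at 0.321 AU: S = 1366/0.321² = 1.33×10⁴ W m⁻².
At the subsolar point the surface absorbs S(1−A) and emits σT⁴ per unit area — no factor of 4, since only the local patch is in balance.
T = [1.33×10⁴ × 0.60 / 5.67×10⁻⁸]^(1/4) = (1.40×10¹¹)^(1/4) = 612 K.

T_ss ≈ 612 K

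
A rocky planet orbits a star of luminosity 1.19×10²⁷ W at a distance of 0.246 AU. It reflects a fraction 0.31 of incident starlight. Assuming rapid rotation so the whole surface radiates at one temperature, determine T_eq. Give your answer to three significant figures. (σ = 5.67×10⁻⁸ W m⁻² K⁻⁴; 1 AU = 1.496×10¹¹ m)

T_eq ≈ 679 K

d = 0.246 AU = 3.68×10¹⁰ m.
Flux: S = L/(4πd²) = 1.19×10²⁷/(4π×(3.68×10¹⁰)²) = 6.99×10⁴ W m⁻².
Energy balance: absorbed = emitted ⇒ πR²·S(1−A) = 4πR²·σT_eq⁴, so T_eq⁴ = S(1−A)/(4σ).
T_eq = [6.99×10⁴ × 0.69 / (4 × 5.67×10⁻⁸)]^(1/4) = (2.13×10¹¹)^(1/4) = 679 K.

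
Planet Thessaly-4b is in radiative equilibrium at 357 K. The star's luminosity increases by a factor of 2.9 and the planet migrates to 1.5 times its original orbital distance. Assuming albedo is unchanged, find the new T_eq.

T_eq ≈ 380 K

T_eq ∝ L^(1/4) · d^(−1/2).
T′ = 357 × 2.9^(1/4) / 1.5^(1/2) = 380 K.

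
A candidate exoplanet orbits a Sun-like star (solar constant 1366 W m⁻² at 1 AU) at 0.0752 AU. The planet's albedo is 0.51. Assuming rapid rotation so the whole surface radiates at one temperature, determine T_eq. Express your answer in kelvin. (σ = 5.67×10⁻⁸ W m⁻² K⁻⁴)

T_eq ≈ 850 K

Flux at 0.0752 AU: S = 1366/0.0752² = 2.42×10⁵ W m⁻².
Energy balance: absorbed = emitted ⇒ πR²·S(1−A) = 4πR²·σT_eq⁴, so T_eq⁴ = S(1−A)/(4σ).
T_eq = [2.42×10⁵ × 0.49 / (4 × 5.67×10⁻⁸)]^(1/4) = (5.22×10¹¹)^(1/4) = 850 K.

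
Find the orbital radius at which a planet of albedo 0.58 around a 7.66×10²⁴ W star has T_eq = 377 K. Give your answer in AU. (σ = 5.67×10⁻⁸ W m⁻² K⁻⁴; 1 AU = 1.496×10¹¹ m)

d ≈ 0.0500 AU

From T_eq⁴ = L(1−A)/(16πσd²): d = √[L(1−A)/(16πσT_eq⁴)].
d = √[7.66×10²⁴ × 0.42 / (16π × 5.67×10⁻⁸ × (377)⁴)] = 7.48×10⁹ m = 0.0500 AU.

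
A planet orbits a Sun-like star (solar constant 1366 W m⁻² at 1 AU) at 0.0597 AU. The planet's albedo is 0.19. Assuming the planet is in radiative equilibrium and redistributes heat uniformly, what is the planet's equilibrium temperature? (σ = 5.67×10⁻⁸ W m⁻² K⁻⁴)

Flux at 0.0597 AU: S = 1366/0.0597² = 3.83×10⁵ W m⁻².
Energy balance: absorbed = emitted ⇒ πR²·S(1−A) = 4πR²·σT_eq⁴, so T_eq⁴ = S(1−A)/(4σ).
T_eq = [3.83×10⁵ × 0.81 / (4 × 5.67×10⁻⁸)]^(1/4) = (1.37×10¹²)^(1/4) = 1080 K.

T_eq ≈ 1080 K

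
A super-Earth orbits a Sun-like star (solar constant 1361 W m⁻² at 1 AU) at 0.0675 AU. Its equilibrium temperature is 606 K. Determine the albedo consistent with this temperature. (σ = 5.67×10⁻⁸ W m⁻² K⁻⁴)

A ≈ 0.90

Flux at 0.0675 AU: S = 1361/0.0675² = 2.99×10⁵ W m⁻².
From T_eq⁴ = S(1−A)/(4σ): 1−A = 4σT_eq⁴/S.
1−A = 4 × 5.67×10⁻⁸ × (606)⁴ / 2.99×10⁵ = 0.102.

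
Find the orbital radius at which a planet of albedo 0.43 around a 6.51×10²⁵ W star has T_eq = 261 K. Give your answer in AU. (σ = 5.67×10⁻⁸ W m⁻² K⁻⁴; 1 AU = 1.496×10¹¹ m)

d ≈ 0.354 AU

From T_eq⁴ = L(1−A)/(16πσd²): d = √[L(1−A)/(16πσT_eq⁴)].
d = √[6.51×10²⁵ × 0.57 / (16π × 5.67×10⁻⁸ × (261)⁴)] = 5.30×10¹⁰ m = 0.354 AU.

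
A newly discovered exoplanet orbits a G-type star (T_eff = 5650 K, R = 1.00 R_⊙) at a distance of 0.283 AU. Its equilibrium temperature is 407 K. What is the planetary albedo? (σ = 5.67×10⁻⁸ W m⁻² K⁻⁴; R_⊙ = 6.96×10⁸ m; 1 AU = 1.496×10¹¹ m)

A ≈ 0.60

R_⋆ = 1.00 × 6.96×10⁸ = 6.96×10⁸ m.
d = 0.283 AU = 4.23×10¹⁰ m.
L = 4πR_⋆²σT_⋆⁴ = 4π(6.96×10⁸)² × 5.67×10⁻⁸ × (5650)⁴ = 3.52×10²⁶ W.
S = L/(4πd²) = 1.56×10⁴ W m⁻².
From T_eq⁴ = S(1−A)/(4σ): 1−A = 4σT_eq⁴/S.
1−A = 4 × 5.67×10⁻⁸ × (407)⁴ / 1.56×10⁴ = 0.399.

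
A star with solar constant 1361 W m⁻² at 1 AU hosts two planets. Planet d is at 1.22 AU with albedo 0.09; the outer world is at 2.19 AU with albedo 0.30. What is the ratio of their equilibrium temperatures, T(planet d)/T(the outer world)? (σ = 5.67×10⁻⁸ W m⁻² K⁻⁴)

T₁/T₂ ≈ 1.431

T_eq = [S₀(1−A)/(4σd²)]^(1/4), so T ∝ (1−A)^(1/4) / √d.
T₁ = [1361×0.91/(4×5.67×10⁻⁸×1.22²)]^(1/4) = 246.11 K.
T₂ = [1361×0.70/(4×5.67×10⁻⁸×2.19²)]^(1/4) = 172.03 K.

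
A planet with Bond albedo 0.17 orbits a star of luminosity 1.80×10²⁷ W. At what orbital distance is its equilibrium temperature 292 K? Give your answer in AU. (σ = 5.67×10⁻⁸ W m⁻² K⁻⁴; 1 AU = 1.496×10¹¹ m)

From T_eq⁴ = L(1−A)/(16πσd²): d = √[L(1−A)/(16πσT_eq⁴)].
d = √[1.80×10²⁷ × 0.83 / (16π × 5.67×10⁻⁸ × (292)⁴)] = 2.69×10¹¹ m = 1.79 AU.

d ≈ 1.79 AU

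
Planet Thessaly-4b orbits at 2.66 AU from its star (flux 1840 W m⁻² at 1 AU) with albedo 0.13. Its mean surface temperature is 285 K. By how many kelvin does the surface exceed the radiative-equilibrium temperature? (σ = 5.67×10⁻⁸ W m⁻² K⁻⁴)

ΔT ≈ 107.3 K

S = 1840/2.66² = 260.0 W m⁻².
T_eq = [S(1−A)/(4σ)]^(1/4) = [260.0×0.87/(4×5.67×10⁻⁸)]^(1/4) = 177.7 K.
ΔT = T_surf − T_eq = 285 − 177.7.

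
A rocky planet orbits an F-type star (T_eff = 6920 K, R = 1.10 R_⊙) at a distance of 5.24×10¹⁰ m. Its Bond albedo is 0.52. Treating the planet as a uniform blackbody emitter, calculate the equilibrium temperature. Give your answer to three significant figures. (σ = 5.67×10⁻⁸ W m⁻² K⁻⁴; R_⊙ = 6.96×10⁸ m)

R_⋆ = 1.10 × 6.96×10⁸ = 7.66×10⁸ m.
L = 4πR_⋆²σT_⋆⁴ = 4π(7.66×10⁸)² × 5.67×10⁻⁸ × (6920)⁴ = 9.58×10²⁶ W.
S = L/(4πd²) = 2.78×10⁴ W m⁻².
Energy balance: absorbed = emitted ⇒ πR²·S(1−A) = 4πR²·σT_eq⁴, so T_eq⁴ = S(1−A)/(4σ).
T_eq = [2.78×10⁴ × 0.48 / (4 × 5.67×10⁻⁸)]^(1/4) = (5.87×10¹⁰)^(1/4) = 492 K.

T_eq ≈ 492 K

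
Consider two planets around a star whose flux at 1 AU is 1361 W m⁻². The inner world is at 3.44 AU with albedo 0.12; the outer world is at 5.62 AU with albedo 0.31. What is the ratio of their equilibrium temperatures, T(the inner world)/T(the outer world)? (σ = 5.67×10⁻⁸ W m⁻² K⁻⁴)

T₁/T₂ ≈ 1.358

T_eq = [S₀(1−A)/(4σd²)]^(1/4), so T ∝ (1−A)^(1/4) / √d.
T₁ = [1361×0.88/(4×5.67×10⁻⁸×3.44²)]^(1/4) = 145.34 K.
T₂ = [1361×0.69/(4×5.67×10⁻⁸×5.62²)]^(1/4) = 107.00 K.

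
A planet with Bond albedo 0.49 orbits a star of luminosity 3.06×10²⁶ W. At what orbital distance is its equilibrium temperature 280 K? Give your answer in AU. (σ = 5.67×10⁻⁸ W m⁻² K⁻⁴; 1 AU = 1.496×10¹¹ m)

d ≈ 0.631 AU

From T_eq⁴ = L(1−A)/(16πσd²): d = √[L(1−A)/(16πσT_eq⁴)].
d = √[3.06×10²⁶ × 0.51 / (16π × 5.67×10⁻⁸ × (280)⁴)] = 9.44×10¹⁰ m = 0.631 AU.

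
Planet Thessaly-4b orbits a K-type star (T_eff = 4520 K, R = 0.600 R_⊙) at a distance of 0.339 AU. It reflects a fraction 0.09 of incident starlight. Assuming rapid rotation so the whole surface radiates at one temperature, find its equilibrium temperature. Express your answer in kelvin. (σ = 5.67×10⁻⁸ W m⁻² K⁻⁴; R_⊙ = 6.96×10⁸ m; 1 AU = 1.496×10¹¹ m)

R_⋆ = 0.600 × 6.96×10⁸ = 4.18×10⁸ m.
d = 0.339 AU = 5.07×10¹⁰ m.
L = 4πR_⋆²σT_⋆⁴ = 4π(4.18×10⁸)² × 5.67×10⁻⁸ × (4520)⁴ = 5.19×10²⁵ W.
S = L/(4πd²) = 1600 W m⁻².
Energy balance: absorbed = emitted ⇒ πR²·S(1−A) = 4πR²·σT_eq⁴, so T_eq⁴ = S(1−A)/(4σ).
T_eq = [1600 × 0.91 / (4 × 5.67×10⁻⁸)]^(1/4) = (6.44×10⁹)^(1/4) = 283 K.

T_eq ≈ 283 K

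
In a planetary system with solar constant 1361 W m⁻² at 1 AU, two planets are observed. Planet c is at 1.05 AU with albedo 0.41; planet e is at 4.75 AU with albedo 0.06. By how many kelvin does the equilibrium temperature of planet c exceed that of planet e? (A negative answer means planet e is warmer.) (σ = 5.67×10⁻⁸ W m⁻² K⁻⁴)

T_eq = [S₀(1−A)/(4σd²)]^(1/4), so T ∝ (1−A)^(1/4) / √d.
T₁ = [1361×0.59/(4×5.67×10⁻⁸×1.05²)]^(1/4) = 238.05 K.
T₂ = [1361×0.94/(4×5.67×10⁻⁸×4.75²)]^(1/4) = 125.74 K.

ΔT ≈ 112.3 K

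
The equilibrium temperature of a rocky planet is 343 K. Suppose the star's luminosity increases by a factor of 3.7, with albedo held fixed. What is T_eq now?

T_eq ≈ 476 K

T_eq ∝ L^(1/4) · d^(−1/2).
T′ = 343 × 3.7^(1/4) = 476 K.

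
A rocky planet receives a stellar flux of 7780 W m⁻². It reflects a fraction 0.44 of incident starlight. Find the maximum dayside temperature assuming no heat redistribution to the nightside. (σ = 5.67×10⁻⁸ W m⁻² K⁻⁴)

T_ss ≈ 526 K

With no redistribution each surface element balances locally: S(1−A) = σT⁴.
T = [7780 × 0.56 / 5.67×10⁻⁸]^(1/4) = (7.68×10¹⁰)^(1/4) = 526 K.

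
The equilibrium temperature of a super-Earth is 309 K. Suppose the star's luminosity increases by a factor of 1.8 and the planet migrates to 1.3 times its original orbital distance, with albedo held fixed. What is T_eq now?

T_eq ≈ 314 K

T_eq ∝ L^(1/4) · d^(−1/2).
T′ = 309 × 1.8^(1/4) / 1.3^(1/2) = 314 K.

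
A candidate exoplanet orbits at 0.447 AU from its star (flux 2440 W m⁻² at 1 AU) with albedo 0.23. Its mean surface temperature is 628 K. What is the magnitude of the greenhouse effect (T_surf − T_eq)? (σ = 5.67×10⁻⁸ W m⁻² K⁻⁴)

ΔT ≈ 176.8 K

S = 2440/0.447² = 1.221×10⁴ W m⁻².
T_eq = [S(1−A)/(4σ)]^(1/4) = [1.221×10⁴×0.77/(4×5.67×10⁻⁸)]^(1/4) = 451.2 K.
ΔT = T_surf − T_eq = 628 − 451.2.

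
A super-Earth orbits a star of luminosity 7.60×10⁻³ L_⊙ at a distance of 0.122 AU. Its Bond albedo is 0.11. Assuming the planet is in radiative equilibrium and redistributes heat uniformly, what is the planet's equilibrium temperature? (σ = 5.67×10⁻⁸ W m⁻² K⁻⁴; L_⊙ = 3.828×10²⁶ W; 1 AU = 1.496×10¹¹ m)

d = 0.122 AU = 1.83×10¹⁰ m.
L = 7.60×10⁻³ × 3.828×10²⁶ = 2.91×10²⁴ W.
Flux: S = L/(4πd²) = 2.91×10²⁴/(4π×(1.83×10¹⁰)²) = 695 W m⁻².
Energy balance: absorbed = emitted ⇒ πR²·S(1−A) = 4πR²·σT_eq⁴, so T_eq⁴ = S(1−A)/(4σ).
T_eq = [695 × 0.89 / (4 × 5.67×10⁻⁸)]^(1/4) = (2.73×10⁹)^(1/4) = 229 K.

T_eq ≈ 229 K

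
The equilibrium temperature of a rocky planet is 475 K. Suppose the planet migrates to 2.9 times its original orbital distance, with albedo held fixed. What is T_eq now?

T_eq ≈ 279 K

T_eq ∝ L^(1/4) · d^(−1/2).
T′ = 475 / 2.9^(1/2) = 279 K.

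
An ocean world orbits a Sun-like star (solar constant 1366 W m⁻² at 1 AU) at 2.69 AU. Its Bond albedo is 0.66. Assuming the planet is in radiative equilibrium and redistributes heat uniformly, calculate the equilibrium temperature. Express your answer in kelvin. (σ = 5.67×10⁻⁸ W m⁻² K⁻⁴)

Flux at 2.69 AU: S = 1366/2.69² = 189 W m⁻².
Energy balance: absorbed = emitted ⇒ πR²·S(1−A) = 4πR²·σT_eq⁴, so T_eq⁴ = S(1−A)/(4σ).
T_eq = [189 × 0.34 / (4 × 5.67×10⁻⁸)]^(1/4) = (2.83×10⁸)^(1/4) = 130 K.

T_eq ≈ 130 K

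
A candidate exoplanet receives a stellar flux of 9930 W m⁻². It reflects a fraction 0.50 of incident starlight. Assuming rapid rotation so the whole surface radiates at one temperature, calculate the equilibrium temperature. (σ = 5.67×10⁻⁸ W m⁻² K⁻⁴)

T_eq ≈ 385 K

Energy balance: absorbed = emitted ⇒ πR²·S(1−A) = 4πR²·σT_eq⁴, so T_eq⁴ = S(1−A)/(4σ).
T_eq = [9930 × 0.50 / (4 × 5.67×10⁻⁸)]^(1/4) = (2.19×10¹⁰)^(1/4) = 385 K.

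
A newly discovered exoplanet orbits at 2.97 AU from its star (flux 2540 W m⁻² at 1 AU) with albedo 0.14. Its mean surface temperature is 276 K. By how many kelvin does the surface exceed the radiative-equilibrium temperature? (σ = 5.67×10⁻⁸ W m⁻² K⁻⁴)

S = 2540/2.97² = 288.0 W m⁻².
T_eq = [S(1−A)/(4σ)]^(1/4) = [288.0×0.86/(4×5.67×10⁻⁸)]^(1/4) = 181.8 K.
ΔT = T_surf − T_eq = 276 − 181.8.

ΔT ≈ 94.2 K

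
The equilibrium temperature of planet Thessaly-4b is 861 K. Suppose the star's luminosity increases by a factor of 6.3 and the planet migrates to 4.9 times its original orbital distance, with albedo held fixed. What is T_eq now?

T_eq ≈ 616 K

T_eq ∝ L^(1/4) · d^(−1/2).
T′ = 861 × 6.3^(1/4) / 4.9^(1/2) = 616 K.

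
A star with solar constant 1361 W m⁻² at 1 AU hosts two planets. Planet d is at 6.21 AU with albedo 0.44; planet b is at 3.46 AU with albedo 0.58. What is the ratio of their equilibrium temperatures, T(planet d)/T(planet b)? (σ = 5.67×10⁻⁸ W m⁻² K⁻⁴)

T_eq = [S₀(1−A)/(4σd²)]^(1/4), so T ∝ (1−A)^(1/4) / √d.
T₁ = [1361×0.56/(4×5.67×10⁻⁸×6.21²)]^(1/4) = 96.62 K.
T₂ = [1361×0.42/(4×5.67×10⁻⁸×3.46²)]^(1/4) = 120.46 K.

T₁/T₂ ≈ 0.802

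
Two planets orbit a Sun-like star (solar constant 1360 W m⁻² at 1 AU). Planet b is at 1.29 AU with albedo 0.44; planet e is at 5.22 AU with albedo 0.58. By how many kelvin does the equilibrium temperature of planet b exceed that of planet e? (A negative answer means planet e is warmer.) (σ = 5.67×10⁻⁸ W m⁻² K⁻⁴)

T_eq = [S₀(1−A)/(4σd²)]^(1/4), so T ∝ (1−A)^(1/4) / √d.
T₁ = [1360×0.56/(4×5.67×10⁻⁸×1.29²)]^(1/4) = 211.95 K.
T₂ = [1360×0.42/(4×5.67×10⁻⁸×5.22²)]^(1/4) = 98.05 K.

ΔT ≈ 113.9 K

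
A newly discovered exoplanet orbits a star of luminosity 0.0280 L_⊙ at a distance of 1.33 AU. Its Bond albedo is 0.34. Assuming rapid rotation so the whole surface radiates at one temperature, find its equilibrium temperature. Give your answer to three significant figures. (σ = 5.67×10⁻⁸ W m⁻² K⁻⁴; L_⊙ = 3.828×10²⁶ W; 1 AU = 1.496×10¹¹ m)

T_eq ≈ 89.0 K

d = 1.33 AU = 1.99×10¹¹ m.
L = 0.0280 × 3.828×10²⁶ = 1.07×10²⁵ W.
Flux: S = L/(4πd²) = 1.07×10²⁵/(4π×(1.99×10¹¹)²) = 21.5 W m⁻².
Energy balance: absorbed = emitted ⇒ πR²·S(1−A) = 4πR²·σT_eq⁴, so T_eq⁴ = S(1−A)/(4σ).
T_eq = [21.5 × 0.66 / (4 × 5.67×10⁻⁸)]^(1/4) = (6.27×10⁷)^(1/4) = 89.0 K.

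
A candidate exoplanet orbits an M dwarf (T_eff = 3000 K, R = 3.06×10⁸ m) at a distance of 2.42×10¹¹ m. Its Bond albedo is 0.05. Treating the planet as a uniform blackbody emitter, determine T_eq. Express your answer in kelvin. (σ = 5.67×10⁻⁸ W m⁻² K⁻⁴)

L = 4πR_⋆²σT_⋆⁴ = 4π(3.06×10⁸)² × 5.67×10⁻⁸ × (3000)⁴ = 5.40×10²⁴ W.
S = L/(4πd²) = 7.34 W m⁻².
Energy balance: absorbed = emitted ⇒ πR²·S(1−A) = 4πR²·σT_eq⁴, so T_eq⁴ = S(1−A)/(4σ).
T_eq = [7.34 × 0.95 / (4 × 5.67×10⁻⁸)]^(1/4) = (3.08×10⁷)^(1/4) = 74.5 K.

T_eq ≈ 74.5 K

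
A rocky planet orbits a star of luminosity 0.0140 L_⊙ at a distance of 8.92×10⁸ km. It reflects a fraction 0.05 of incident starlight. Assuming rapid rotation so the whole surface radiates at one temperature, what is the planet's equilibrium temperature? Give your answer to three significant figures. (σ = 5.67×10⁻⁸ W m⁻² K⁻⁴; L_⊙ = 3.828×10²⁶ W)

T_eq ≈ 38.7 K

d = 8.92×10⁸ km = 8.92×10¹¹ m.
L = 0.0140 × 3.828×10²⁶ = 5.36×10²⁴ W.
Flux: S = L/(4πd²) = 5.36×10²⁴/(4π×(8.92×10¹¹)²) = 0.536 W m⁻².
Energy balance: absorbed = emitted ⇒ πR²·S(1−A) = 4πR²·σT_eq⁴, so T_eq⁴ = S(1−A)/(4σ).
T_eq = [0.536 × 0.95 / (4 × 5.67×10⁻⁸)]^(1/4) = (2.25×10⁶)^(1/4) = 38.7 K.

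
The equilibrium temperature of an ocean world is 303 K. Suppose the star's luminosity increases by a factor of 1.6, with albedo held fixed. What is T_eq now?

T_eq ∝ L^(1/4) · d^(−1/2).
T′ = 303 × 1.6^(1/4) = 341 K.

T_eq ≈ 341 K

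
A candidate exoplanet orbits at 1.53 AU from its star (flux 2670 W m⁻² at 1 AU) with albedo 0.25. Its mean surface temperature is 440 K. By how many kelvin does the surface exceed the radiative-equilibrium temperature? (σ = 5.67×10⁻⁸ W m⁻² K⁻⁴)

ΔT ≈ 192.2 K

S = 2670/1.53² = 1141 W m⁻².
T_eq = [S(1−A)/(4σ)]^(1/4) = [1141×0.75/(4×5.67×10⁻⁸)]^(1/4) = 247.8 K.
ΔT = T_surf − T_eq = 440 − 247.8.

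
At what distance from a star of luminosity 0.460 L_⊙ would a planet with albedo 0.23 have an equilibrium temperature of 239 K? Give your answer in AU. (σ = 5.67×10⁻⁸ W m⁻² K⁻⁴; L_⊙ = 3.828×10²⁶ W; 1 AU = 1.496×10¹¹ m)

d ≈ 0.807 AU

L = 0.460 × 3.828×10²⁶ = 1.76×10²⁶ W.
From T_eq⁴ = L(1−A)/(16πσd²): d = √[L(1−A)/(16πσT_eq⁴)].
d = √[1.76×10²⁶ × 0.77 / (16π × 5.67×10⁻⁸ × (239)⁴)] = 1.21×10¹¹ m = 0.807 AU.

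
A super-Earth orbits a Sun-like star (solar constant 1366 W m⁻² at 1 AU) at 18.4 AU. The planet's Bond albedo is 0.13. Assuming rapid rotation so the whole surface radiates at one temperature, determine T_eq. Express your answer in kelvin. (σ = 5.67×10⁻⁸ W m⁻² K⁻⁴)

T_eq ≈ 62.7 K

Flux at 18.4 AU: S = 1366/18.4² = 4.03 W m⁻².
Energy balance: absorbed = emitted ⇒ πR²·S(1−A) = 4πR²·σT_eq⁴, so T_eq⁴ = S(1−A)/(4σ).
T_eq = [4.03 × 0.87 / (4 × 5.67×10⁻⁸)]^(1/4) = (1.55×10⁷)^(1/4) = 62.7 K.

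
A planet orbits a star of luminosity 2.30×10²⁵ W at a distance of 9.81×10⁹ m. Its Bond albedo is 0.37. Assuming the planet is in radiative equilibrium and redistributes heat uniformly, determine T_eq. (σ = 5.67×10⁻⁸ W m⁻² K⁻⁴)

Flux: S = L/(4πd²) = 2.30×10²⁵/(4π×(9.81×10⁹)²) = 1.90×10⁴ W m⁻².
Energy balance: absorbed = emitted ⇒ πR²·S(1−A) = 4πR²·σT_eq⁴, so T_eq⁴ = S(1−A)/(4σ).
T_eq = [1.90×10⁴ × 0.63 / (4 × 5.67×10⁻⁸)]^(1/4) = (5.28×10¹⁰)^(1/4) = 479 K.

T_eq ≈ 479 K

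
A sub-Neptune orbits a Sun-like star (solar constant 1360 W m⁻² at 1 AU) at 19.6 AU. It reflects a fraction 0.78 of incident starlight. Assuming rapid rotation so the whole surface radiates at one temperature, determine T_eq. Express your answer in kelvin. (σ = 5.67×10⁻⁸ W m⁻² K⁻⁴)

Flux at 19.6 AU: S = 1360/19.6² = 3.54 W m⁻².
Energy balance: absorbed = emitted ⇒ πR²·S(1−A) = 4πR²·σT_eq⁴, so T_eq⁴ = S(1−A)/(4σ).
T_eq = [3.54 × 0.22 / (4 × 5.67×10⁻⁸)]^(1/4) = (3.43×10⁶)^(1/4) = 43.0 K.

T_eq ≈ 43.0 K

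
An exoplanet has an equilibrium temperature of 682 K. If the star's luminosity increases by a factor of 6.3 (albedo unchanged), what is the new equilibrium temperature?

T_eq ≈ 1080 K

T_eq ∝ L^(1/4) · d^(−1/2).
T′ = 682 × 6.3^(1/4) = 1080 K.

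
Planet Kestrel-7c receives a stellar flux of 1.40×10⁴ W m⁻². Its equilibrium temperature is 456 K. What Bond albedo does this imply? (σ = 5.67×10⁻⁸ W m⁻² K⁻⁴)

A ≈ 0.30

From T_eq⁴ = S(1−A)/(4σ): 1−A = 4σT_eq⁴/S.
1−A = 4 × 5.67×10⁻⁸ × (456)⁴ / 1.40×10⁴ = 0.700.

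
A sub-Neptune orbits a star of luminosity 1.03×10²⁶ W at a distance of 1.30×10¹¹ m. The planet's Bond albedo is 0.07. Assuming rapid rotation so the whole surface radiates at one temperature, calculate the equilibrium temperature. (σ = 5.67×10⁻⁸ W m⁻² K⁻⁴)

T_eq ≈ 211 K

Flux: S = L/(4πd²) = 1.03×10²⁶/(4π×(1.30×10¹¹)²) = 485 W m⁻².
Energy balance: absorbed = emitted ⇒ πR²·S(1−A) = 4πR²·σT_eq⁴, so T_eq⁴ = S(1−A)/(4σ).
T_eq = [485 × 0.93 / (4 × 5.67×10⁻⁸)]^(1/4) = (1.99×10⁹)^(1/4) = 211 K.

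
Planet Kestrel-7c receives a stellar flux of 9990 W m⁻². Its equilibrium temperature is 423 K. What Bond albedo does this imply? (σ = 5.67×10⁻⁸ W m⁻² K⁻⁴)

A ≈ 0.27

From T_eq⁴ = S(1−A)/(4σ): 1−A = 4σT_eq⁴/S.
1−A = 4 × 5.67×10⁻⁸ × (423)⁴ / 9990 = 0.727.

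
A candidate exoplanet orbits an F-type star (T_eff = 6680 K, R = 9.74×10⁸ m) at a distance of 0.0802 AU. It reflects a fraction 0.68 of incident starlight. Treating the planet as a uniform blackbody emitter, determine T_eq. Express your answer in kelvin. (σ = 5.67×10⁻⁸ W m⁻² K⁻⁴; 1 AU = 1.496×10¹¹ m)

T_eq ≈ 1010 K

d = 0.0802 AU = 1.20×10¹⁰ m.
L = 4πR_⋆²σT_⋆⁴ = 4π(9.74×10⁸)² × 5.67×10⁻⁸ × (6680)⁴ = 1.35×10²⁷ W.
S = L/(4πd²) = 7.44×10⁵ W m⁻².
Energy balance: absorbed = emitted ⇒ πR²·S(1−A) = 4πR²·σT_eq⁴, so T_eq⁴ = S(1−A)/(4σ).
T_eq = [7.44×10⁵ × 0.32 / (4 × 5.67×10⁻⁸)]^(1/4) = (1.05×10¹²)^(1/4) = 1010 K.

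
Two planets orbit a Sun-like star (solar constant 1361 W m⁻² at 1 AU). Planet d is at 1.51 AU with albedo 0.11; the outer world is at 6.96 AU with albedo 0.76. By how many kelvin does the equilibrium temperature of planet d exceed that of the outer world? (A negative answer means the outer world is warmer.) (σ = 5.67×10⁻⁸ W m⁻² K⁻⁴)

T_eq = [S₀(1−A)/(4σd²)]^(1/4), so T ∝ (1−A)^(1/4) / √d.
T₁ = [1361×0.89/(4×5.67×10⁻⁸×1.51²)]^(1/4) = 219.99 K.
T₂ = [1361×0.24/(4×5.67×10⁻⁸×6.96²)]^(1/4) = 73.84 K.

ΔT ≈ 146.2 K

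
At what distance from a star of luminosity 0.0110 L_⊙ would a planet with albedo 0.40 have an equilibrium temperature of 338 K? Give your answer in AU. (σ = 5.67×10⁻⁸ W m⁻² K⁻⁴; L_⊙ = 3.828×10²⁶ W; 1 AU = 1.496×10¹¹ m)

L = 0.0110 × 3.828×10²⁶ = 4.21×10²⁴ W.
From T_eq⁴ = L(1−A)/(16πσd²): d = √[L(1−A)/(16πσT_eq⁴)].
d = √[4.21×10²⁴ × 0.60 / (16π × 5.67×10⁻⁸ × (338)⁴)] = 8.24×10⁹ m = 0.0551 AU.

d ≈ 0.0551 AU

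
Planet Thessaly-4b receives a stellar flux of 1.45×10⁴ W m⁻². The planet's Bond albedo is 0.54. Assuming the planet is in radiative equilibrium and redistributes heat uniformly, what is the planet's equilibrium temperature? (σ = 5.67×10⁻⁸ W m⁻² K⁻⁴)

T_eq ≈ 414 K

Energy balance: absorbed = emitted ⇒ πR²·S(1−A) = 4πR²·σT_eq⁴, so T_eq⁴ = S(1−A)/(4σ).
T_eq = [1.45×10⁴ × 0.46 / (4 × 5.67×10⁻⁸)]^(1/4) = (2.94×10¹⁰)^(1/4) = 414 K.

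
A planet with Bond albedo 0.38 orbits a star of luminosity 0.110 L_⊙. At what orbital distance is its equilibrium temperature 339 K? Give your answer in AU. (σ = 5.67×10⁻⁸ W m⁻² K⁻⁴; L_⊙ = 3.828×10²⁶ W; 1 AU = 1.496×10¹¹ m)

L = 0.110 × 3.828×10²⁶ = 4.21×10²⁵ W.
From T_eq⁴ = L(1−A)/(16πσd²): d = √[L(1−A)/(16πσT_eq⁴)].
d = √[4.21×10²⁵ × 0.62 / (16π × 5.67×10⁻⁸ × (339)⁴)] = 2.63×10¹⁰ m = 0.176 AU.

d ≈ 0.176 AU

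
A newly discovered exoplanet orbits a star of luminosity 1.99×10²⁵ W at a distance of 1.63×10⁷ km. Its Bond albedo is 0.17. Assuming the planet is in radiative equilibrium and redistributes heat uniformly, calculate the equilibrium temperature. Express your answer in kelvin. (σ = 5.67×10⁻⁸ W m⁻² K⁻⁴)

d = 1.63×10⁷ km = 1.63×10¹⁰ m.
Flux: S = L/(4πd²) = 1.99×10²⁵/(4π×(1.63×10¹⁰)²) = 5960 W m⁻².
Energy balance: absorbed = emitted ⇒ πR²·S(1−A) = 4πR²·σT_eq⁴, so T_eq⁴ = S(1−A)/(4σ).
T_eq = [5960 × 0.83 / (4 × 5.67×10⁻⁸)]^(1/4) = (2.18×10¹⁰)^(1/4) = 384 K.

T_eq ≈ 384 K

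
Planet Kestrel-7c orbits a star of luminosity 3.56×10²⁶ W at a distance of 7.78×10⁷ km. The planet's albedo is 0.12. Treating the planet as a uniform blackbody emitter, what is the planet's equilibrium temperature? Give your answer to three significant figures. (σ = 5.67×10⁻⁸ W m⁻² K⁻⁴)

d = 7.78×10⁷ km = 7.78×10¹⁰ m.
Flux: S = L/(4πd²) = 3.56×10²⁶/(4π×(7.78×10¹⁰)²) = 4680 W m⁻².
Energy balance: absorbed = emitted ⇒ πR²·S(1−A) = 4πR²·σT_eq⁴, so T_eq⁴ = S(1−A)/(4σ).
T_eq = [4680 × 0.88 / (4 × 5.67×10⁻⁸)]^(1/4) = (1.82×10¹⁰)^(1/4) = 367 K.

T_eq ≈ 367 K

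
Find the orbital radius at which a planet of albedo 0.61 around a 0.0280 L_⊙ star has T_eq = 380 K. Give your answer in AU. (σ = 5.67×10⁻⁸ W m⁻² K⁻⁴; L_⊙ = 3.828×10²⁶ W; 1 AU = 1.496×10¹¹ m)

d ≈ 0.0561 AU

L = 0.0280 × 3.828×10²⁶ = 1.07×10²⁵ W.
From T_eq⁴ = L(1−A)/(16πσd²): d = √[L(1−A)/(16πσT_eq⁴)].
d = √[1.07×10²⁵ × 0.39 / (16π × 5.67×10⁻⁸ × (380)⁴)] = 8.39×10⁹ m = 0.0561 AU.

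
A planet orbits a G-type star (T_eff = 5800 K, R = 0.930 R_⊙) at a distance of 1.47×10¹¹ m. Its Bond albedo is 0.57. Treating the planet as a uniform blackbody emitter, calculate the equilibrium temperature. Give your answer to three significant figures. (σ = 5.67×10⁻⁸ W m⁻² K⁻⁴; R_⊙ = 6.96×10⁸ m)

R_⋆ = 0.930 × 6.96×10⁸ = 6.47×10⁸ m.
L = 4πR_⋆²σT_⋆⁴ = 4π(6.47×10⁸)² × 5.67×10⁻⁸ × (5800)⁴ = 3.38×10²⁶ W.
S = L/(4πd²) = 1240 W m⁻².
Energy balance: absorbed = emitted ⇒ πR²·S(1−A) = 4πR²·σT_eq⁴, so T_eq⁴ = S(1−A)/(4σ).
T_eq = [1240 × 0.43 / (4 × 5.67×10⁻⁸)]^(1/4) = (2.36×10⁹)^(1/4) = 220 K.

T_eq ≈ 220 K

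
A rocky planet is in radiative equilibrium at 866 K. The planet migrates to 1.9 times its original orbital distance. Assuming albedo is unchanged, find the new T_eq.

T_eq ∝ L^(1/4) · d^(−1/2).
T′ = 866 / 1.9^(1/2) = 628 K.

T_eq ≈ 628 K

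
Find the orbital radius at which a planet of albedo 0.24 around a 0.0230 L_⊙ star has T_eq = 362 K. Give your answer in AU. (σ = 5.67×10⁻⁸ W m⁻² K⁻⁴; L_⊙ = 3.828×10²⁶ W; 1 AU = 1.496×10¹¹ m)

d ≈ 0.0782 AU

L = 0.0230 × 3.828×10²⁶ = 8.80×10²⁴ W.
From T_eq⁴ = L(1−A)/(16πσd²): d = √[L(1−A)/(16πσT_eq⁴)].
d = √[8.80×10²⁴ × 0.76 / (16π × 5.67×10⁻⁸ × (362)⁴)] = 1.17×10¹⁰ m = 0.0782 AU.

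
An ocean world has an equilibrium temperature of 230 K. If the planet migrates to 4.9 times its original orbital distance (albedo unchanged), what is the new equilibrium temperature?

T_eq ≈ 104 K

T_eq ∝ L^(1/4) · d^(−1/2).
T′ = 230 / 4.9^(1/2) = 104 K.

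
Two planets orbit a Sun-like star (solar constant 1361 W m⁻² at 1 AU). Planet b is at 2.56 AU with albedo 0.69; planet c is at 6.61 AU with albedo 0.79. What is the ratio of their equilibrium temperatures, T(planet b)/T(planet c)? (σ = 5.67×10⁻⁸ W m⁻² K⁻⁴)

T₁/T₂ ≈ 1.771

T_eq = [S₀(1−A)/(4σd²)]^(1/4), so T ∝ (1−A)^(1/4) / √d.
T₁ = [1361×0.31/(4×5.67×10⁻⁸×2.56²)]^(1/4) = 129.80 K.
T₂ = [1361×0.21/(4×5.67×10⁻⁸×6.61²)]^(1/4) = 73.28 K.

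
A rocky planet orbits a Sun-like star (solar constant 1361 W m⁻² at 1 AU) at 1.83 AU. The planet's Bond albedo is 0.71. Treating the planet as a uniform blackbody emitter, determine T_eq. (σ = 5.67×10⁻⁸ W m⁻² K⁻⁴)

Flux at 1.83 AU: S = 1361/1.83² = 406 W m⁻².
Energy balance: absorbed = emitted ⇒ πR²·S(1−A) = 4πR²·σT_eq⁴, so T_eq⁴ = S(1−A)/(4σ).
T_eq = [406 × 0.29 / (4 × 5.67×10⁻⁸)]^(1/4) = (5.20×10⁸)^(1/4) = 151 K.

T_eq ≈ 151 K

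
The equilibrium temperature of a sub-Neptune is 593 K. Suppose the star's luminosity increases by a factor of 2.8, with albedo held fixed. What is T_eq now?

T_eq ∝ L^(1/4) · d^(−1/2).
T′ = 593 × 2.8^(1/4) = 767 K.

T_eq ≈ 767 K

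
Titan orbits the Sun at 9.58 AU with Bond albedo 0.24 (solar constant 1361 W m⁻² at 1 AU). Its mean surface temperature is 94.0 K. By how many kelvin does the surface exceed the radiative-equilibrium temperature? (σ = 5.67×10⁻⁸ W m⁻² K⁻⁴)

ΔT ≈ 10.0 K

S = 1361/9.58² = 14.83 W m⁻².
T_eq = [S(1−A)/(4σ)]^(1/4) = [14.83×0.76/(4×5.67×10⁻⁸)]^(1/4) = 84.0 K.
ΔT = T_surf − T_eq = 94 − 84.0.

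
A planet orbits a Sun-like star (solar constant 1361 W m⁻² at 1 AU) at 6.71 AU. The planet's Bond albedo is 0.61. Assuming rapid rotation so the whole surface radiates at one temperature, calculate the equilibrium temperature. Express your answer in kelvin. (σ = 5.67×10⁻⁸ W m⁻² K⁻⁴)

Flux at 6.71 AU: S = 1361/6.71² = 30.2 W m⁻².
Energy balance: absorbed = emitted ⇒ πR²·S(1−A) = 4πR²·σT_eq⁴, so T_eq⁴ = S(1−A)/(4σ).
T_eq = [30.2 × 0.39 / (4 × 5.67×10⁻⁸)]^(1/4) = (5.20×10⁷)^(1/4) = 84.9 K.

T_eq ≈ 84.9 K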